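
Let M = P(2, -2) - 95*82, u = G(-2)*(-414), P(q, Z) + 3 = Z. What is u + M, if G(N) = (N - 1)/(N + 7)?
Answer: -37733/5 ≈ -7546.6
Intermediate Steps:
G(N) = (-1 + N)/(7 + N)
P(q, Z) = -3 + Z
u = 1242/5 (u = ((-1 - 2)/(7 - 2))*(-414) = (-3/5)*(-414) = ((1/5)*(-3))*(-414) = -3/5*(-414) = 1242/5 ≈ 248.40)
M = -7795 (M = (-3 - 2) - 95*82 = -5 - 7790 = -7795)
u + M = 1242/5 - 7795 = -37733/5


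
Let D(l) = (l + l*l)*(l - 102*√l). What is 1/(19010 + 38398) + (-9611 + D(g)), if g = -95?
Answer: -49253825087/57408 - 910860*I*√95 ≈ -8.5796e+5 - 8.878e+6*I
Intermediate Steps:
D(l) = (l + l²)*(l - 102*√l)
1/(19010 + 38398) + (-9611 + D(g)) = 1/(19010 + 38398) + (-9611 + ((-95)² + (-95)³ - (-9690)*I*√95 - 920550*I*√95)) = 1/57408 + (-9611 + (9025 - 857375 - (-9690)*I*√95 - 920550*I*√95)) = 1/57408 + (-9611 + (9025 - 857375 + 9690*I*√95 - 920550*I*√95)) = 1/57408 + (-9611 + (-848350 - 910860*I*√95)) = 1/57408 + (-857961 - 910860*I*√95) = -49253825087/57408 - 910860*I*√95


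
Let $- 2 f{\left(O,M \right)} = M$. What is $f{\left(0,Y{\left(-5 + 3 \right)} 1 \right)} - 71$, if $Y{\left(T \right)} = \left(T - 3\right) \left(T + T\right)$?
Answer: $-81$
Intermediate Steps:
$Y{\left(T \right)} = 2 T \left(-3 + T\right)$ ($Y{\left(T \right)} = \left(-3 + T\right) 2 T = 2 T \left(-3 + T\right)$)
$f{\left(O,M \right)} = - \frac{M}{2}$
$f{\left(0,Y{\left(-5 + 3 \right)} 1 \right)} - 71 = - \frac{2 \left(-5 + 3\right) \left(-3 + \left(-5 + 3\right)\right) 1}{2} - 71 = - \frac{2 \left(-2\right) \left(-3 - 2\right) 1}{2} - 71 = - \frac{2 \left(-2\right) \left(-5\right) 1}{2} - 71 = - \frac{20 \cdot 1}{2} - 71 = \left(- \frac{1}{2}\right) 20 - 71 = -10 - 71 = -81$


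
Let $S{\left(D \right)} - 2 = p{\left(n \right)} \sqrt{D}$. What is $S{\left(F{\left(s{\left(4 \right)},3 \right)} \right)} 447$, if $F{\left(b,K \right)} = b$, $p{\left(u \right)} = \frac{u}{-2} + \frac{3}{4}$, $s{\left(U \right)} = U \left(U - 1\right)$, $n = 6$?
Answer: $894 - \frac{4023 \sqrt{3}}{2} \approx -2590.0$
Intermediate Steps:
$s{\left(U \right)} = U \left(-1 + U\right)$
$p{\left(u \right)} = \frac{3}{4} - \frac{u}{2}$ ($p{\left(u \right)} = u \left(- \frac{1}{2}\right) + 3 \cdot \frac{1}{4} = - \frac{u}{2} + \frac{3}{4} = \frac{3}{4} - \frac{u}{2}$)
$S{\left(D \right)} = 2 - \frac{9 \sqrt{D}}{4}$ ($S{\left(D \right)} = 2 + \left(\frac{3}{4} - 3\right) \sqrt{D} = 2 - \frac{9 \sqrt{D}}{4}$)
$S{\left(F{\left(s{\left(4 \right)},3 \right)} \right)} 447 = \left(2 - \frac{9 \sqrt{4 \left(-1 + 4\right)}}{4}\right) 447 = \left(2 - \frac{9 \sqrt{4 \cdot 3}}{4}\right) 447 = \left(2 - \frac{9 \sqrt{12}}{4}\right) 447 = \left(2 - \frac{9 \cdot 2 \sqrt{3}}{4}\right) 447 = \left(2 - \frac{9 \sqrt{3}}{2}\right) 447 = 894 - \frac{4023 \sqrt{3}}{2}$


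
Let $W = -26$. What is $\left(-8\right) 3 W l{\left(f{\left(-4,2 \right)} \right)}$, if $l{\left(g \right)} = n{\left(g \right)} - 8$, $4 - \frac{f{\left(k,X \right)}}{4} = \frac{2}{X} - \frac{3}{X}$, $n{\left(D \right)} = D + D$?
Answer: $17472$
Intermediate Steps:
$n{\left(D \right)} = 2 D$
$f{\left(k,X \right)} = 16 + \frac{4}{X}$ ($f{\left(k,X \right)} = 16 - 4 \left(\frac{2}{X} - \frac{3}{X}\right) = 16 - 4 \left(- \frac{1}{X}\right) = 16 + \frac{4}{X}$)
$l{\left(g \right)} = -8 + 2 g$ ($l{\left(g \right)} = 2 g - 8 = -8 + 2 g$)
$\left(-8\right) 3 W l{\left(f{\left(-4,2 \right)} \right)} = \left(-8\right) 3 \left(-26\right) \left(-8 + 2 \left(16 + \frac{4}{2}\right)\right) = \left(-24\right) \left(-26\right) \left(-8 + 2 \left(16 + 4 \cdot \frac{1}{2}\right)\right) = 624 \left(-8 + 2 \left(16 + 2\right)\right) = 624 \left(-8 + 2 \cdot 18\right) = 624 \left(-8 + 36\right) = 624 \cdot 28 = 17472$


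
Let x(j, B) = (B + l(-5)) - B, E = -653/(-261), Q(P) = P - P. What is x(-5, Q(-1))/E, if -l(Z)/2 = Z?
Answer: 2610/653 ≈ 3.9969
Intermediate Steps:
l(Z) = -2*Z
Q(P) = 0
E = 653/261 (E = -653*(-1/261) = 653/261 ≈ 2.5019)
x(j, B) = 10 (x(j, B) = (B - 2*(-5)) - B = (B + 10) - B = (10 + B) - B = 10)
x(-5, Q(-1))/E = 10/(653/261) = 10*(261/653) = 2610/653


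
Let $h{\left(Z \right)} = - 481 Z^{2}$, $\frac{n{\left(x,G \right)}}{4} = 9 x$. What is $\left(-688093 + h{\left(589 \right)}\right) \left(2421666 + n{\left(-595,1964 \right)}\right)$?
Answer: $-402178244645124$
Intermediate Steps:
$n{\left(x,G \right)} = 36 x$ ($n{\left(x,G \right)} = 4 \cdot 9 x = 36 x$)
$\left(-688093 + h{\left(589 \right)}\right) \left(2421666 + n{\left(-595,1964 \right)}\right) = \left(-688093 - 481 \cdot 589^{2}\right) \left(2421666 + 36 \left(-595\right)\right) = \left(-688093 - 166869001\right) \left(2421666 - 21420\right) = \left(-688093 - 166869001\right) 2400246 = \left(-167557094\right) 2400246 = -402178244645124$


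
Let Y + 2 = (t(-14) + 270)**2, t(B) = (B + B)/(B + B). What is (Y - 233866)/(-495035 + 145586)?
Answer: 160427/349449 ≈ 0.45909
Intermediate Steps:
t(B) = 1 (t(B) = (2*B)/((2*B)) = (2*B)*(1/(2*B)) = 1)
Y = 73439 (Y = -2 + (1 + 270)**2 = -2 + 271**2 = -2 + 73441 = 73439)
(Y - 233866)/(-495035 + 145586) = (73439 - 233866)/(-495035 + 145586) = -160427/(-349449) = -160427*(-1/349449) = 160427/349449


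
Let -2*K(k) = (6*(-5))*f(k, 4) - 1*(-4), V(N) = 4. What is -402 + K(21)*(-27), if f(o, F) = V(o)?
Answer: -1968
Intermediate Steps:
f(o, F) = 4
K(k) = 58 (K(k) = -((6*(-5))*4 - 1*(-4))/2 = -(-30*4 + 4)/2 = -(-120 + 4)/2 = -½*(-116) = 58)
-402 + K(21)*(-27) = -402 + 58*(-27) = -402 - 1566 = -1968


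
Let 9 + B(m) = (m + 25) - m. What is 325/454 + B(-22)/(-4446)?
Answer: 718843/1009242 ≈ 0.71226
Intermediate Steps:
B(m) = 16 (B(m) = -9 + ((m + 25) - m) = -9 + ((25 + m) - m) = -9 + 25 = 16)
325/454 + B(-22)/(-4446) = 325/454 + 16/(-4446) = 325*(1/454) + 16*(-1/4446) = 325/454 - 8/2223 = 718843/1009242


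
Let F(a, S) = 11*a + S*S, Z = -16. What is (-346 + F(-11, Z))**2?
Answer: 44521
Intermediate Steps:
F(a, S) = S**2 + 11*a (F(a, S) = 11*a + S**2 = S**2 + 11*a)
(-346 + F(-11, Z))**2 = (-346 + ((-16)**2 + 11*(-11)))**2 = (-346 + (256 - 121))**2 = (-346 + 135)**2 = (-211)**2 = 44521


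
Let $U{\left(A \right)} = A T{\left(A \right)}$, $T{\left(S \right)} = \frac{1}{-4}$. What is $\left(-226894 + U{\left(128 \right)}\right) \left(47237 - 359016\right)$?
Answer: $70750761354$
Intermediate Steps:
$T{\left(S \right)} = - \frac{1}{4}$
$U{\left(A \right)} = - \frac{A}{4}$ ($U{\left(A \right)} = A \left(- \frac{1}{4}\right) = - \frac{A}{4}$)
$\left(-226894 + U{\left(128 \right)}\right) \left(47237 - 359016\right) = \left(-226894 - 32\right) \left(47237 - 359016\right) = \left(-226894 - 32\right) \left(-311779\right) = \left(-226926\right) \left(-311779\right) = 70750761354$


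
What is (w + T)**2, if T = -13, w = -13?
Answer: 676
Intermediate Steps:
(w + T)**2 = (-13 - 13)**2 = (-26)**2 = 676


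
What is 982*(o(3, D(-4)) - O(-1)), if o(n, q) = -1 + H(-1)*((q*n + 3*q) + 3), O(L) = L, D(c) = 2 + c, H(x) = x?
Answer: 8838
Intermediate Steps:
o(n, q) = -4 - 3*q - n*q (o(n, q) = -1 - ((q*n + 3*q) + 3) = -1 - ((n*q + 3*q) + 3) = -1 - ((3*q + n*q) + 3) = -1 - (3 + 3*q + n*q) = -1 + (-3 - 3*q - n*q) = -4 - 3*q - n*q)
982*(o(3, D(-4)) - O(-1)) = 982*((-4 - 3*(2 - 4) - 1*3*(2 - 4)) - 1*(-1)) = 982*((-4 - 3*(-2) - 1*3*(-2)) + 1) = 982*((-4 + 6 + 6) + 1) = 982*(8 + 1) = 982*9 = 8838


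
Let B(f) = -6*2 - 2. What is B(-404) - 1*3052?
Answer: -3066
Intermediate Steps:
B(f) = -14 (B(f) = -12 - 2 = -14)
B(-404) - 1*3052 = -14 - 1*3052 = -14 - 3052 = -3066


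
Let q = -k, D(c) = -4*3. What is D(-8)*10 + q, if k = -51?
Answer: -69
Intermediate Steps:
D(c) = -12
q = 51 (q = -1*(-51) = 51)
D(-8)*10 + q = -12*10 + 51 = -120 + 51 = -69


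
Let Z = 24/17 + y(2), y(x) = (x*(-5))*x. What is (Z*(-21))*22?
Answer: 145992/17 ≈ 8587.8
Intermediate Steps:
y(x) = -5*x² (y(x) = (-5*x)*x = -5*x²)
Z = -316/17 (Z = 24/17 - 5*2² = 24*(1/17) - 5*4 = 24/17 - 20 = -316/17 ≈ -18.588)
(Z*(-21))*22 = -316/17*(-21)*22 = (6636/17)*22 = 145992/17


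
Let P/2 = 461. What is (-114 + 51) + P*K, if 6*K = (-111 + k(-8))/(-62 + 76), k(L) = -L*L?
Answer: -11903/6 ≈ -1983.8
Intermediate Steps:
P = 922 (P = 2*461 = 922)
k(L) = -L**2
K = -25/12 (K = ((-111 - 1*(-8)**2)/(-62 + 76))/6 = ((-111 - 1*64)/14)/6 = ((-111 - 64)*(1/14))/6 = (-175*1/14)/6 = (1/6)*(-25/2) = -25/12 ≈ -2.0833)
(-114 + 51) + P*K = (-114 + 51) + 922*(-25/12) = -63 - 11525/6 = -11903/6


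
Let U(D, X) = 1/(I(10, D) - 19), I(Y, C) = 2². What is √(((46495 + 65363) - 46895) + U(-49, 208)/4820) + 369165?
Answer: 369165 + √3395804401977/7230 ≈ 3.6942e+5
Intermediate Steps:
I(Y, C) = 4
U(D, X) = -1/15 (U(D, X) = 1/(4 - 19) = 1/(-15) = -1/15)
√(((46495 + 65363) - 46895) + U(-49, 208)/4820) + 369165 = √(((46495 + 65363) - 46895) - 1/15/4820) + 369165 = √((111858 - 46895) - 1/15*1/4820) + 369165 = √(64963 - 1/72300) + 369165 = √(4696824899/72300) + 369165 = √3395804401977/7230 + 369165 = 369165 + √3395804401977/7230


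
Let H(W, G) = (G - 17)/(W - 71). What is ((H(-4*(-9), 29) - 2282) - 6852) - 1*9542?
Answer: -653672/35 ≈ -18676.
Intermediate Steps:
H(W, G) = (-17 + G)/(-71 + W)
((H(-4*(-9), 29) - 2282) - 6852) - 1*9542 = (((-17 + 29)/(-71 - 4*(-9)) - 2282) - 6852) - 1*9542 = ((12/(-71 + 36) - 2282) - 6852) - 9542 = ((12/(-35) - 2282) - 6852) - 9542 = ((-1/35*12 - 2282) - 6852) - 9542 = ((-12/35 - 2282) - 6852) - 9542 = (-79882/35 - 6852) - 9542 = -319702/35 - 9542 = -653672/35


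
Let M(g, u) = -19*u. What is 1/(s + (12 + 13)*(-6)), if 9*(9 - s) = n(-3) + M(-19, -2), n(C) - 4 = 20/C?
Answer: -27/3913 ≈ -0.0069001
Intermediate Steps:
n(C) = 4 + 20/C
s = 137/27 (s = 9 - ((4 + 20/(-3)) - 19*(-2))/9 = 9 - ((4 + 20*(-1/3)) + 38)/9 = 9 - ((4 - 20/3) + 38)/9 = 9 - (-8/3 + 38)/9 = 9 - 1/9*106/3 = 9 - 106/27 = 137/27 ≈ 5.0741)
1/(s + (12 + 13)*(-6)) = 1/(137/27 + (12 + 13)*(-6)) = 1/(137/27 + 25*(-6)) = 1/(137/27 - 150) = 1/(-3913/27) = -27/3913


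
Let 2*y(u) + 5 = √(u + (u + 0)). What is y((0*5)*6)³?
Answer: -125/8 ≈ -15.625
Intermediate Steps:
y(u) = -5/2 + √2*√u/2 (y(u) = -5/2 + √(u + (u + 0))/2 = -5/2 + √(u + u)/2 = -5/2 + √(2*u)/2 = -5/2 + (√2*√u)/2 = -5/2 + √2*√u/2)
y((0*5)*6)³ = (-5/2 + √2*√((0*5)*6)/2)³ = (-5/2 + √2*√(0*6)/2)³ = (-5/2 + √2*√0/2)³ = (-5/2 + (½)*√2*0)³ = (-5/2 + 0)³ = (-5/2)³ = -125/8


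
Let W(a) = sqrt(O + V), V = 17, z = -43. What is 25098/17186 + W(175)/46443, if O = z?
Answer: 12549/8593 + I*sqrt(26)/46443 ≈ 1.4604 + 0.00010979*I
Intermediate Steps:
O = -43
W(a) = I*sqrt(26) (W(a) = sqrt(-43 + 17) = sqrt(-26) = I*sqrt(26))
25098/17186 + W(175)/46443 = 25098/17186 + (I*sqrt(26))/46443 = 25098*(1/17186) + (I*sqrt(26))*(1/46443) = 12549/8593 + I*sqrt(26)/46443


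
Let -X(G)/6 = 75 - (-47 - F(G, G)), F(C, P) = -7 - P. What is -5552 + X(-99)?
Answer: -6836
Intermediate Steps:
X(G) = -690 + 6*G (X(G) = -6*(75 - (-47 - (-7 - G))) = -6*(75 - (-47 + (7 + G))) = -6*(75 - (-40 + G)) = -6*(75 + (40 - G)) = -6*(115 - G) = -690 + 6*G)
-5552 + X(-99) = -5552 + (-690 + 6*(-99)) = -5552 + (-690 - 594) = -5552 - 1284 = -6836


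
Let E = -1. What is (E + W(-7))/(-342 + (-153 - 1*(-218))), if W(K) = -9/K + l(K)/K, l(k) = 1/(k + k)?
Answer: -29/27146 ≈ -0.0010683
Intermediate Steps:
l(k) = 1/(2*k)
W(K) = 1/(2*K²) - 9/K (W(K) = -9/K + (1/(2*K))/K = -9/K + 1/(2*K²) = 1/(2*K²) - 9/K)
(E + W(-7))/(-342 + (-153 - 1*(-218))) = (-1 + (½)*(1 - 18*(-7))/(-7)²)/(-342 + (-153 - 1*(-218))) = (-1 + (½)*(1/49)*(1 + 126))/(-342 + (-153 + 218)) = (-1 + (½)*(1/49)*127)/(-342 + 65) = (-1 + 127/98)/(-277) = (29/98)*(-1/277) = -29/27146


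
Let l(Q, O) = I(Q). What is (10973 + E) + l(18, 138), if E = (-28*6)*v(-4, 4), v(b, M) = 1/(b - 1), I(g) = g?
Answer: 55123/5 ≈ 11025.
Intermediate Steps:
l(Q, O) = Q
v(b, M) = 1/(-1 + b)
E = 168/5 (E = (-28*6)/(-1 - 4) = -168/(-5) = -168*(-⅕) = 168/5 ≈ 33.600)
(10973 + E) + l(18, 138) = (10973 + 168/5) + 18 = 55033/5 + 18 = 55123/5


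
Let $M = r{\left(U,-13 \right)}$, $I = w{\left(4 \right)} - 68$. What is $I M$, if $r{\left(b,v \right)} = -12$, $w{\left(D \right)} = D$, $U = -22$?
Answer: $768$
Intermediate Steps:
$I = -64$ ($I = 4 - 68 = -64$)
$M = -12$
$I M = \left(-64\right) \left(-12\right) = 768$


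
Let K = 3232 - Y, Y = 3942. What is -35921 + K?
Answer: -36631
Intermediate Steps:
K = -710 (K = 3232 - 1*3942 = 3232 - 3942 = -710)
-35921 + K = -35921 - 710 = -36631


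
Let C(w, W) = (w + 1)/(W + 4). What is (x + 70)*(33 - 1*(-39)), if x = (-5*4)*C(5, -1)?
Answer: 2160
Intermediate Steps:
C(w, W) = (1 + w)/(4 + W)
x = -40 (x = (-5*4)*((1 + 5)/(4 - 1)) = -20*6/3 = -20*2 = -40)
(x + 70)*(33 - 1*(-39)) = (-40 + 70)*(33 - 1*(-39)) = 30*(33 + 39) = 30*72 = 2160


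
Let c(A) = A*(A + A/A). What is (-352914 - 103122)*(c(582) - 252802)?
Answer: -39448938144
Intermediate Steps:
c(A) = A*(1 + A) (c(A) = A*(A + 1) = A*(1 + A))
(-352914 - 103122)*(c(582) - 252802) = (-352914 - 103122)*(582*(1 + 582) - 252802) = -456036*(582*583 - 252802) = -456036*(339306 - 252802) = -456036*86504 = -39448938144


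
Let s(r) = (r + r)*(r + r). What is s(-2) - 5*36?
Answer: -164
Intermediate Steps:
s(r) = 4*r**2 (s(r) = (2*r)*(2*r) = 4*r**2)
s(-2) - 5*36 = 4*(-2)**2 - 5*36 = 4*4 - 180 = 16 - 180 = -164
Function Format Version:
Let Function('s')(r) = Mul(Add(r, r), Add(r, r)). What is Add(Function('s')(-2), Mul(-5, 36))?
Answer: -164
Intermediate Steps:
Function('s')(r) = Mul(4, Pow(r, 2)) (Function('s')(r) = Mul(Mul(2, r), Mul(2, r)) = Mul(4, Pow(r, 2)))
Add(Function('s')(-2), Mul(-5, 36)) = Add(Mul(4, Pow(-2, 2)), Mul(-5, 36)) = Add(Mul(4, 4), -180) = Add(16, -180) = -164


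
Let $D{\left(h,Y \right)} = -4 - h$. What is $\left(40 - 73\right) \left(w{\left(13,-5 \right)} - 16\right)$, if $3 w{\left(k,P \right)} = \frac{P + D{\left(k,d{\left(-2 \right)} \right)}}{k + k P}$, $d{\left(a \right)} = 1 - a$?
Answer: $\frac{13607}{26} \approx 523.35$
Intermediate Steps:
$w{\left(k,P \right)} = \frac{-4 + P - k}{3 \left(k + P k\right)}$ ($w{\left(k,P \right)} = \frac{\left(P - \left(4 + k\right)\right) \frac{1}{k + k P}}{3} = \frac{\left(-4 + P - k\right) \frac{1}{k + P k}}{3} = \frac{\frac{1}{k + P k} \left(-4 + P - k\right)}{3} = \frac{-4 + P - k}{3 \left(k + P k\right)}$)
$\left(40 - 73\right) \left(w{\left(13,-5 \right)} - 16\right) = \left(40 - 73\right) \left(\frac{-4 - 5 - 13}{3 \cdot 13 \left(1 - 5\right)} - 16\right) = - 33 \left(\frac{1}{3} \cdot \frac{1}{13} \frac{1}{-4} \left(-4 - 5 - 13\right) - 16\right) = - 33 \left(\frac{1}{3} \cdot \frac{1}{13} \left(- \frac{1}{4}\right) \left(-22\right) - 16\right) = - 33 \left(\frac{11}{78} - 16\right) = \left(-33\right) \left(- \frac{1237}{78}\right) = \frac{13607}{26}$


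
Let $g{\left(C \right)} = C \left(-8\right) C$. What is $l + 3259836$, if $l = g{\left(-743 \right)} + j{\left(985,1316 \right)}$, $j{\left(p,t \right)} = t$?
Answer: $-1155240$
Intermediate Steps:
$g{\left(C \right)} = - 8 C^{2}$ ($g{\left(C \right)} = - 8 C C = - 8 C^{2}$)
$l = -4415076$ ($l = - 8 \left(-743\right)^{2} + 1316 = \left(-8\right) 552049 + 1316 = -4416392 + 1316 = -4415076$)
$l + 3259836 = -4415076 + 3259836 = -1155240$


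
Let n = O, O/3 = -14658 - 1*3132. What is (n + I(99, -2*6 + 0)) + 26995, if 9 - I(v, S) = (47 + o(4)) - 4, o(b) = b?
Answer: -26413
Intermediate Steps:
O = -53370 (O = 3*(-14658 - 1*3132) = 3*(-14658 - 3132) = 3*(-17790) = -53370)
n = -53370
I(v, S) = -38 (I(v, S) = 9 - ((47 + 4) - 4) = 9 - (51 - 4) = 9 - 1*47 = 9 - 47 = -38)
(n + I(99, -2*6 + 0)) + 26995 = (-53370 - 38) + 26995 = -53408 + 26995 = -26413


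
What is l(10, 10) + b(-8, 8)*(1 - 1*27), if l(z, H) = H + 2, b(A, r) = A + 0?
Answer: 220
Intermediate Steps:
b(A, r) = A
l(z, H) = 2 + H
l(10, 10) + b(-8, 8)*(1 - 1*27) = (2 + 10) - 8*(1 - 1*27) = 12 - 8*(1 - 27) = 12 - 8*(-26) = 12 + 208 = 220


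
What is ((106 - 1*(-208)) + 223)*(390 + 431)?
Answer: 440877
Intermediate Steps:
((106 - 1*(-208)) + 223)*(390 + 431) = ((106 + 208) + 223)*821 = (314 + 223)*821 = 537*821 = 440877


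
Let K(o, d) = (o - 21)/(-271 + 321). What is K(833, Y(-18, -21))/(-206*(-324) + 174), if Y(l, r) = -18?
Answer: 203/836475 ≈ 0.00024268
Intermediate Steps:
K(o, d) = -21/50 + o/50 (K(o, d) = (-21 + o)/50 = (-21 + o)*(1/50) = -21/50 + o/50)
K(833, Y(-18, -21))/(-206*(-324) + 174) = (-21/50 + (1/50)*833)/(-206*(-324) + 174) = (-21/50 + 833/50)/(66744 + 174) = (406/25)/66918 = (406/25)*(1/66918) = 203/836475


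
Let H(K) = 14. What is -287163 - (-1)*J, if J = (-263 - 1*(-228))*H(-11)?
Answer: -287653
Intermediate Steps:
J = -490 (J = (-263 - 1*(-228))*14 = (-263 + 228)*14 = -35*14 = -490)
-287163 - (-1)*J = -287163 - (-1)*(-490) = -287163 - 1*490 = -287163 - 490 = -287653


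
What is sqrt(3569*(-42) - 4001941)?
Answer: I*sqrt(4151839) ≈ 2037.6*I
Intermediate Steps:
sqrt(3569*(-42) - 4001941) = sqrt(-149898 - 4001941) = sqrt(-4151839) = I*sqrt(4151839)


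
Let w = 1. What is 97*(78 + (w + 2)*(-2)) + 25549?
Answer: 32533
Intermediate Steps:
97*(78 + (w + 2)*(-2)) + 25549 = 97*(78 + (1 + 2)*(-2)) + 25549 = 97*(78 + 3*(-2)) + 25549 = 97*(78 - 6) + 25549 = 97*72 + 25549 = 6984 + 25549 = 32533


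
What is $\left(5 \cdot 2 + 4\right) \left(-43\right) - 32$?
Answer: $-634$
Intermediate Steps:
$\left(5 \cdot 2 + 4\right) \left(-43\right) - 32 = \left(10 + 4\right) \left(-43\right) - 32 = 14 \left(-43\right) - 32 = -602 - 32 = -634$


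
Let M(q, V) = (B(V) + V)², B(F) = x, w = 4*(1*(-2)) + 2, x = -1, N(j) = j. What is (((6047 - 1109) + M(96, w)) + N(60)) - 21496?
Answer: -16449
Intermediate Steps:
w = -6 (w = 4*(-2) + 2 = -8 + 2 = -6)
B(F) = -1
M(q, V) = (-1 + V)²
(((6047 - 1109) + M(96, w)) + N(60)) - 21496 = (((6047 - 1109) + (-1 - 6)²) + 60) - 21496 = ((4938 + (-7)²) + 60) - 21496 = ((4938 + 49) + 60) - 21496 = (4987 + 60) - 21496 = 5047 - 21496 = -16449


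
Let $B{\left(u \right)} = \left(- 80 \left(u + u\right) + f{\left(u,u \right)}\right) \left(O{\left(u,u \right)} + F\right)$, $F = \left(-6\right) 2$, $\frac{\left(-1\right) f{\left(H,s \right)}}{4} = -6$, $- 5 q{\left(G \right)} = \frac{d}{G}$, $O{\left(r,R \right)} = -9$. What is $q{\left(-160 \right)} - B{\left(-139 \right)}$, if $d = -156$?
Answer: $\frac{93508761}{200} \approx 4.6754 \cdot 10^{5}$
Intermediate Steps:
$q{\left(G \right)} = \frac{156}{5 G}$ ($q{\left(G \right)} = - \frac{\left(-156\right) \frac{1}{G}}{5} = \frac{156}{5 G}$)
$f{\left(H,s \right)} = 24$ ($f{\left(H,s \right)} = \left(-4\right) \left(-6\right) = 24$)
$F = -12$
$B{\left(u \right)} = -504 + 3360 u$ ($B{\left(u \right)} = \left(- 80 \left(u + u\right) + 24\right) \left(-9 - 12\right) = \left(- 80 \cdot 2 u + 24\right) \left(-21\right) = \left(- 160 u + 24\right) \left(-21\right) = \left(24 - 160 u\right) \left(-21\right) = -504 + 3360 u$)
$q{\left(-160 \right)} - B{\left(-139 \right)} = \frac{156}{5 \left(-160\right)} - \left(-504 + 3360 \left(-139\right)\right) = \frac{156}{5} \left(- \frac{1}{160}\right) - \left(-504 - 467040\right) = - \frac{39}{200} - -467544 = - \frac{39}{200} + 467544 = \frac{93508761}{200}$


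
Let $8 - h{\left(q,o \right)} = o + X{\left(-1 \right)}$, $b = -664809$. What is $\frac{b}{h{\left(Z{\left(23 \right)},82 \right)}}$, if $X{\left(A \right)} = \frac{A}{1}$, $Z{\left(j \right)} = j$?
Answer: $\frac{664809}{73} \approx 9107.0$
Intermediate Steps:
$X{\left(A \right)} = A$ ($X{\left(A \right)} = A 1 = A$)
$h{\left(q,o \right)} = 9 - o$ ($h{\left(q,o \right)} = 8 - \left(o - 1\right) = 8 - \left(-1 + o\right) = 9 - o$)
$\frac{b}{h{\left(Z{\left(23 \right)},82 \right)}} = - \frac{664809}{9 - 82} = - \frac{664809}{-73} = \left(-664809\right) \left(- \frac{1}{73}\right) = \frac{664809}{73}$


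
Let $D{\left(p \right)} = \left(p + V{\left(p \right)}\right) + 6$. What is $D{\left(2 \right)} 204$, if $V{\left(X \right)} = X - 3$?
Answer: $1428$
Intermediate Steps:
$V{\left(X \right)} = -3 + X$
$D{\left(p \right)} = 3 + 2 p$ ($D{\left(p \right)} = \left(p + \left(-3 + p\right)\right) + 6 = \left(-3 + 2 p\right) + 6 = 3 + 2 p$)
$D{\left(2 \right)} 204 = \left(3 + 2 \cdot 2\right) 204 = \left(3 + 4\right) 204 = 7 \cdot 204 = 1428$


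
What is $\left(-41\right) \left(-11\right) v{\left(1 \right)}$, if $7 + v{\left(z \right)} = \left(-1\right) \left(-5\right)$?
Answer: $-902$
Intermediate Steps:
$v{\left(z \right)} = -2$ ($v{\left(z \right)} = -7 - -5 = -7 + 5 = -2$)
$\left(-41\right) \left(-11\right) v{\left(1 \right)} = \left(-41\right) \left(-11\right) \left(-2\right) = 451 \left(-2\right) = -902$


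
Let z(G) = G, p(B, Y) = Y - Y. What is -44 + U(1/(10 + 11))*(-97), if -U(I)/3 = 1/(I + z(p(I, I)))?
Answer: 6067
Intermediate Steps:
p(B, Y) = 0
U(I) = -3/I (U(I) = -3/(I + 0) = -3/I)
-44 + U(1/(10 + 11))*(-97) = -44 - 3/(1/(10 + 11))*(-97) = -44 - 3/(1/21)*(-97) = -44 - 3/1/21*(-97) = -44 - 3*21*(-97) = -44 - 63*(-97) = -44 + 6111 = 6067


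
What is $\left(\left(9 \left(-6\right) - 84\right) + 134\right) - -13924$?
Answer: $13920$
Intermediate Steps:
$\left(\left(9 \left(-6\right) - 84\right) + 134\right) - -13924 = \left(\left(-54 - 84\right) + 134\right) + 13924 = \left(-138 + 134\right) + 13924 = -4 + 13924 = 13920$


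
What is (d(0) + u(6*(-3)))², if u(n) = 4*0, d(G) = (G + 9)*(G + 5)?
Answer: 2025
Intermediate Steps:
d(G) = (5 + G)*(9 + G) (d(G) = (9 + G)*(5 + G) = (5 + G)*(9 + G))
u(n) = 0
(d(0) + u(6*(-3)))² = ((45 + 0² + 14*0) + 0)² = ((45 + 0 + 0) + 0)² = (45 + 0)² = 45² = 2025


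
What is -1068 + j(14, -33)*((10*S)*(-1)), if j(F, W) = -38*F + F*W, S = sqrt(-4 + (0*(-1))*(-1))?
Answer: -1068 + 19880*I ≈ -1068.0 + 19880.0*I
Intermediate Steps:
S = 2*I (S = sqrt(-4 + 0*(-1)) = sqrt(-4 + 0) = sqrt(-4) = 2*I ≈ 2.0*I)
-1068 + j(14, -33)*((10*S)*(-1)) = -1068 + (14*(-38 - 33))*((10*(2*I))*(-1)) = -1068 + (14*(-71))*((20*I)*(-1)) = -1068 - (-19880)*I = -1068 + 19880*I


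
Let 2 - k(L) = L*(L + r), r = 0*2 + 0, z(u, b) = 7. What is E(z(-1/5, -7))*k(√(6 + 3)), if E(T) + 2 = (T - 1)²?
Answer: -238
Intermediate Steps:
r = 0 (r = 0 + 0 = 0)
E(T) = -2 + (-1 + T)² (E(T) = -2 + (T - 1)² = -2 + (-1 + T)²)
k(L) = 2 - L² (k(L) = 2 - L*(L + 0) = 2 - L*L = 2 - L²)
E(z(-1/5, -7))*k(√(6 + 3)) = (-2 + (-1 + 7)²)*(2 - (√(6 + 3))²) = (-2 + 6²)*(2 - (√9)²) = (-2 + 36)*(2 - 1*3²) = 34*(2 - 1*9) = 34*(2 - 9) = 34*(-7) = -238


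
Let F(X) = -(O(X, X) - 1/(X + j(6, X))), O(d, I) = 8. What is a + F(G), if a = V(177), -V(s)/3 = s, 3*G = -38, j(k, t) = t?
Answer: -40967/76 ≈ -539.04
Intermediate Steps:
G = -38/3 (G = (⅓)*(-38) = -38/3 ≈ -12.667)
V(s) = -3*s
a = -531 (a = -3*177 = -531)
F(X) = -8 + 1/(2*X) (F(X) = -(8 - 1/(X + X)) = -(8 - 1/(2*X)) = -8 + 1/(2*X))
a + F(G) = -531 + (-8 + 1/(2*(-38/3))) = -531 + (-8 + (½)*(-3/38)) = -531 + (-8 - 3/76) = -531 - 611/76 = -40967/76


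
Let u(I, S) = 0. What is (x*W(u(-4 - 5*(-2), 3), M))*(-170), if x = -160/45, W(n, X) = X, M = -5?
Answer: -27200/9 ≈ -3022.2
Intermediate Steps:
x = -32/9 (x = -160*1/45 = -32/9 ≈ -3.5556)
(x*W(u(-4 - 5*(-2), 3), M))*(-170) = -32/9*(-5)*(-170) = (160/9)*(-170) = -27200/9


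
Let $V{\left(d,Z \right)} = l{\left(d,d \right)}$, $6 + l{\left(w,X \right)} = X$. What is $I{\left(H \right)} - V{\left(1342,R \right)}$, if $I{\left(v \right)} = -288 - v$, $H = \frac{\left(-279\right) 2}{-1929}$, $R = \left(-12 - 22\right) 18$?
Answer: $- \frac{1044418}{643} \approx -1624.3$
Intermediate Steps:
$l{\left(w,X \right)} = -6 + X$
$R = -612$ ($R = \left(-34\right) 18 = -612$)
$V{\left(d,Z \right)} = -6 + d$
$H = \frac{186}{643}$ ($H = \left(-558\right) \left(- \frac{1}{1929}\right) = \frac{186}{643} \approx 0.28927$)
$I{\left(H \right)} - V{\left(1342,R \right)} = \left(-288 - \frac{186}{643}\right) - \left(-6 + 1342\right) = \left(-288 - \frac{186}{643}\right) - 1336 = - \frac{185370}{643} - 1336 = - \frac{1044418}{643}$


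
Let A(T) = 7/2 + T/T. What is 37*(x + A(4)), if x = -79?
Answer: -5513/2 ≈ -2756.5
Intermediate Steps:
A(T) = 9/2 (A(T) = 7*(1/2) + 1 = 7/2 + 1 = 9/2)
37*(x + A(4)) = 37*(-79 + 9/2) = 37*(-149/2) = -5513/2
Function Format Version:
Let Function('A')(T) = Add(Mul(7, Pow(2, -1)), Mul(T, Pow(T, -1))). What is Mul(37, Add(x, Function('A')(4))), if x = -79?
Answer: Rational(-5513, 2) ≈ -2756.5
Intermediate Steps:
Function('A')(T) = Rational(9, 2) (Function('A')(T) = Add(Mul(7, Rational(1, 2)), 1) = Add(Rational(7, 2), 1) = Rational(9, 2))
Mul(37, Add(x, Function('A')(4))) = Mul(37, Add(-79, Rational(9, 2))) = Mul(37, Rational(-149, 2)) = Rational(-5513, 2)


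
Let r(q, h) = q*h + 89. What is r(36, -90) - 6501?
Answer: -9652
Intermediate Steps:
r(q, h) = 89 + h*q (r(q, h) = h*q + 89 = 89 + h*q)
r(36, -90) - 6501 = (89 - 90*36) - 6501 = (89 - 3240) - 6501 = -3151 - 6501 = -9652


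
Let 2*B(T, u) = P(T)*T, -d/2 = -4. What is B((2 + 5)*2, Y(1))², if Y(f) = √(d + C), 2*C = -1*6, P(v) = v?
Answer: 9604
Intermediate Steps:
C = -3 (C = (-1*6)/2 = (½)*(-6) = -3)
d = 8 (d = -2*(-4) = 8)
Y(f) = √5 (Y(f) = √(8 - 3) = √5)
B(T, u) = T²/2 (B(T, u) = (T*T)/2 = T²/2)
B((2 + 5)*2, Y(1))² = (((2 + 5)*2)²/2)² = ((7*2)²/2)² = ((½)*14²)² = ((½)*196)² = 98² = 9604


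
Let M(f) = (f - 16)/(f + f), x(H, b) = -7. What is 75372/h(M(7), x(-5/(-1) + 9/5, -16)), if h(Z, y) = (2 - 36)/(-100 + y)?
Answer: 4032402/17 ≈ 2.3720e+5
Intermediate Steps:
M(f) = (-16 + f)/(2*f) (M(f) = (-16 + f)/((2*f)) = (-16 + f)*(1/(2*f)) = (-16 + f)/(2*f))
h(Z, y) = -34/(-100 + y)
75372/h(M(7), x(-5/(-1) + 9/5, -16)) = 75372/((-34/(-100 - 7))) = 75372/((-34/(-107))) = 75372/((-34*(-1/107))) = 75372/(34/107) = 75372*(107/34) = 4032402/17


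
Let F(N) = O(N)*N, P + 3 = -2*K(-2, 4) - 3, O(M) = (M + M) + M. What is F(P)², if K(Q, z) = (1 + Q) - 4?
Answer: 2304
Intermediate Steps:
O(M) = 3*M (O(M) = 2*M + M = 3*M)
K(Q, z) = -3 + Q
P = 4 (P = -3 + (-2*(-3 - 2) - 3) = -3 + (-2*(-5) - 3) = -3 + (10 - 3) = -3 + 7 = 4)
F(N) = 3*N² (F(N) = (3*N)*N = 3*N²)
F(P)² = (3*4²)² = (3*16)² = 48² = 2304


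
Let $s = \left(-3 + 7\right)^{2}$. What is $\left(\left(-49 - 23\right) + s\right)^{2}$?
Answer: $3136$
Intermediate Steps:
$s = 16$ ($s = 4^{2} = 16$)
$\left(\left(-49 - 23\right) + s\right)^{2} = \left(\left(-49 - 23\right) + 16\right)^{2} = \left(-72 + 16\right)^{2} = \left(-56\right)^{2} = 3136$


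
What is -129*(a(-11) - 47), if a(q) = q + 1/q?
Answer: 82431/11 ≈ 7493.7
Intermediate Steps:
-129*(a(-11) - 47) = -129*((-11 + 1/(-11)) - 47) = -129*((-11 - 1/11) - 47) = -129*(-122/11 - 47) = -129*(-639/11) = 82431/11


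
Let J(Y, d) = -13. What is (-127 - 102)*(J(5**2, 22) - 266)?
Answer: 63891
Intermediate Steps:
(-127 - 102)*(J(5**2, 22) - 266) = (-127 - 102)*(-13 - 266) = -229*(-279) = 63891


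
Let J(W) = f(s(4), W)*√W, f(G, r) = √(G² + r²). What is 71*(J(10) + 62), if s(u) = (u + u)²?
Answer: 4402 + 142*√10490 ≈ 18946.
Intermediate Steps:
s(u) = 4*u² (s(u) = (2*u)² = 4*u²)
J(W) = √W*√(4096 + W²) (J(W) = √((4*4²)² + W²)*√W = √((4*16)² + W²)*√W = √(64² + W²)*√W = √(4096 + W²)*√W = √W*√(4096 + W²))
71*(J(10) + 62) = 71*(√10*√(4096 + 10²) + 62) = 71*(√10*√(4096 + 100) + 62) = 71*(√10*√4196 + 62) = 71*(√10*(2*√1049) + 62) = 71*(2*√10490 + 62) = 71*(62 + 2*√10490) = 4402 + 142*√10490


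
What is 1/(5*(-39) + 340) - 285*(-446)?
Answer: 18430951/145 ≈ 1.2711e+5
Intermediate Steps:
1/(5*(-39) + 340) - 285*(-446) = 1/(-195 + 340) + 127110 = 1/145 + 127110 = 18430951/145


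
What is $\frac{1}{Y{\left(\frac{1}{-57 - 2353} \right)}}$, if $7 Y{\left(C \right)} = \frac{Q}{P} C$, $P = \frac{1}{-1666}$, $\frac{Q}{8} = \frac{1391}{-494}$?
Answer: $- \frac{22895}{50932} \approx -0.44952$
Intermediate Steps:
$Q = - \frac{428}{19}$ ($Q = 8 \frac{1391}{-494} = 8 \cdot 1391 \left(- \frac{1}{494}\right) = 8 \left(- \frac{107}{38}\right) = - \frac{428}{19} \approx -22.526$)
$P = - \frac{1}{1666} \approx -0.00060024$
$Y{\left(C \right)} = \frac{101864 C}{19}$ ($Y{\left(C \right)} = \frac{- \frac{428}{19 \left(- \frac{1}{1666}\right)} C}{7} = \frac{\left(- \frac{428}{19}\right) \left(-1666\right) C}{7} = \frac{\frac{713048}{19} C}{7} = \frac{101864 C}{19}$)
$\frac{1}{Y{\left(\frac{1}{-57 - 2353} \right)}} = \frac{1}{\frac{101864}{19} \frac{1}{-57 - 2353}} = \frac{1}{\frac{101864}{19} \frac{1}{-2410}} = \frac{1}{\frac{101864}{19} \left(- \frac{1}{2410}\right)} = \frac{1}{- \frac{50932}{22895}} = - \frac{22895}{50932}$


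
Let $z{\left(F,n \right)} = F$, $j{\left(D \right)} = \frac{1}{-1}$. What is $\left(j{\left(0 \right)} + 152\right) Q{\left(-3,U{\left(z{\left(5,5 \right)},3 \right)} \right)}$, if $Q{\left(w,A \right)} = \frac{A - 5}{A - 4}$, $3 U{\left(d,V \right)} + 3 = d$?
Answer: $\frac{1963}{10} \approx 196.3$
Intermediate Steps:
$j{\left(D \right)} = -1$
$U{\left(d,V \right)} = -1 + \frac{d}{3}$
$Q{\left(w,A \right)} = \frac{-5 + A}{-4 + A}$
$\left(j{\left(0 \right)} + 152\right) Q{\left(-3,U{\left(z{\left(5,5 \right)},3 \right)} \right)} = \left(-1 + 152\right) \frac{-5 + \left(-1 + \frac{1}{3} \cdot 5\right)}{-4 + \left(-1 + \frac{1}{3} \cdot 5\right)} = 151 \frac{-5 + \left(-1 + \frac{5}{3}\right)}{-4 + \left(-1 + \frac{5}{3}\right)} = 151 \frac{-5 + \frac{2}{3}}{-4 + \frac{2}{3}} = 151 \frac{1}{- \frac{10}{3}} \left(- \frac{13}{3}\right) = 151 \left(\left(- \frac{3}{10}\right) \left(- \frac{13}{3}\right)\right) = 151 \cdot \frac{13}{10} = \frac{1963}{10}$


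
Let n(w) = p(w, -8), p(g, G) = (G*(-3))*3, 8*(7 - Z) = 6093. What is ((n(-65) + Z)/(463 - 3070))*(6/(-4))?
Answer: -5461/13904 ≈ -0.39276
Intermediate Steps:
Z = -6037/8 (Z = 7 - ⅛*6093 = 7 - 6093/8 = -6037/8 ≈ -754.63)
p(g, G) = -9*G (p(g, G) = -3*G*3 = -9*G)
n(w) = 72 (n(w) = -9*(-8) = 72)
((n(-65) + Z)/(463 - 3070))*(6/(-4)) = ((72 - 6037/8)/(463 - 3070))*(6/(-4)) = (-5461/8/(-2607))*(6*(-¼)) = -5461/8*(-1/2607)*(-3/2) = (5461/20856)*(-3/2) = -5461/13904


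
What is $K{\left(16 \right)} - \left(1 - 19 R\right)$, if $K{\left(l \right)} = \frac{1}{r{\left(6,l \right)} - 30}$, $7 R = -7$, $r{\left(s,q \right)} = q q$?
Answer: $- \frac{4519}{226} \approx -19.996$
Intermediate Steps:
$r{\left(s,q \right)} = q^{2}$
$R = -1$ ($R = \frac{1}{7} \left(-7\right) = -1$)
$K{\left(l \right)} = \frac{1}{-30 + l^{2}}$ ($K{\left(l \right)} = \frac{1}{l^{2} - 30} = \frac{1}{-30 + l^{2}}$)
$K{\left(16 \right)} - \left(1 - 19 R\right) = \frac{1}{-30 + 16^{2}} - \left(1 - -19\right) = \frac{1}{-30 + 256} - \left(1 + 19\right) = \frac{1}{226} - 20 = - \frac{4519}{226}$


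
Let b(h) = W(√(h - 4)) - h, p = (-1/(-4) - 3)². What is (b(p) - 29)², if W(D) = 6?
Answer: 239121/256 ≈ 934.07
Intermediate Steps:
p = 121/16 (p = (-1*(-¼) - 3)² = (¼ - 3)² = (-11/4)² = 121/16 ≈ 7.5625)
b(h) = 6 - h
(b(p) - 29)² = ((6 - 1*121/16) - 29)² = ((6 - 121/16) - 29)² = (-25/16 - 29)² = (-489/16)² = 239121/256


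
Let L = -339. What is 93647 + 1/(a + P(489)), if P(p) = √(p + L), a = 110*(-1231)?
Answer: 171709902577824/1833586795 - √6/3667173590 ≈ 93647.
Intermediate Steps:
a = -135410
P(p) = √(-339 + p) (P(p) = √(p - 339) = √(-339 + p))
93647 + 1/(a + P(489)) = 93647 + 1/(-135410 + √(-339 + 489)) = 93647 + 1/(-135410 + √150) = 93647 + 1/(-135410 + 5*√6)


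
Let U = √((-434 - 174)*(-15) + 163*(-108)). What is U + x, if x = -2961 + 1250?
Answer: -1711 + 2*I*√2121 ≈ -1711.0 + 92.109*I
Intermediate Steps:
U = 2*I*√2121 (U = √(-608*(-15) - 17604) = √(9120 - 17604) = √(-8484) = 2*I*√2121 ≈ 92.109*I)
x = -1711
U + x = 2*I*√2121 - 1711 = -1711 + 2*I*√2121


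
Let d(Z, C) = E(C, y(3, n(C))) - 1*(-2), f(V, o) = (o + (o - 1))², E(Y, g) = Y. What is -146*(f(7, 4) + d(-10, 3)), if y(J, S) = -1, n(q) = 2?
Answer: -7884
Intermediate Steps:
f(V, o) = (-1 + 2*o)² (f(V, o) = (o + (-1 + o))² = (-1 + 2*o)²)
d(Z, C) = 2 + C (d(Z, C) = C - 1*(-2) = C + 2 = 2 + C)
-146*(f(7, 4) + d(-10, 3)) = -146*((-1 + 2*4)² + (2 + 3)) = -146*((-1 + 8)² + 5) = -146*(7² + 5) = -146*(49 + 5) = -146*54 = -7884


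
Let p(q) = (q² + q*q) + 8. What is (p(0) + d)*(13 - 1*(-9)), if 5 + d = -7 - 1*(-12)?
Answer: 176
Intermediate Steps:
p(q) = 8 + 2*q² (p(q) = (q² + q²) + 8 = 2*q² + 8 = 8 + 2*q²)
d = 0 (d = -5 + (-7 - 1*(-12)) = -5 + (-7 + 12) = -5 + 5 = 0)
(p(0) + d)*(13 - 1*(-9)) = ((8 + 2*0²) + 0)*(13 - 1*(-9)) = ((8 + 2*0) + 0)*(13 + 9) = ((8 + 0) + 0)*22 = (8 + 0)*22 = 8*22 = 176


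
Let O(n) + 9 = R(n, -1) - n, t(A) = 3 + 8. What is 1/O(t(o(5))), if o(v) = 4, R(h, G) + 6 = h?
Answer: -1/15 ≈ -0.066667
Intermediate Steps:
R(h, G) = -6 + h
t(A) = 11
O(n) = -15 (O(n) = -9 + ((-6 + n) - n) = -9 - 6 = -15)
1/O(t(o(5))) = 1/(-15) = -1/15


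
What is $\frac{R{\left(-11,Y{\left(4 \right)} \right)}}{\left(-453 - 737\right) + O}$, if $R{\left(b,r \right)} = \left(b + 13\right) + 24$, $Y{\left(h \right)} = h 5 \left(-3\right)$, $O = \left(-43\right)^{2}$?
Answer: $\frac{26}{659} \approx 0.039454$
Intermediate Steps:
$O = 1849$
$Y{\left(h \right)} = - 15 h$ ($Y{\left(h \right)} = 5 h \left(-3\right) = - 15 h$)
$R{\left(b,r \right)} = 37 + b$ ($R{\left(b,r \right)} = \left(13 + b\right) + 24 = 37 + b$)
$\frac{R{\left(-11,Y{\left(4 \right)} \right)}}{\left(-453 - 737\right) + O} = \frac{37 - 11}{\left(-453 - 737\right) + 1849} = \frac{26}{-1190 + 1849} = \frac{26}{659}$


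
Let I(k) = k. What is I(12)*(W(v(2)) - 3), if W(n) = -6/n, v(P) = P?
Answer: -72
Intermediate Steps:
I(12)*(W(v(2)) - 3) = 12*(-6/2 - 3) = 12*(-6*½ - 3) = 12*(-3 - 3) = 12*(-6) = -72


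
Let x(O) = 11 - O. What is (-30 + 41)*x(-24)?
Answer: 385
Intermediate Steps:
(-30 + 41)*x(-24) = (-30 + 41)*(11 - 1*(-24)) = 11*(11 + 24) = 11*35 = 385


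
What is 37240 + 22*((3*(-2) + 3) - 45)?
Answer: 36184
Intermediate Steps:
37240 + 22*((3*(-2) + 3) - 45) = 37240 + 22*((-6 + 3) - 45) = 37240 + 22*(-3 - 45) = 37240 + 22*(-48) = 37240 - 1056 = 36184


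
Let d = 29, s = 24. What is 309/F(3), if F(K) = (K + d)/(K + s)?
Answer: 8343/32 ≈ 260.72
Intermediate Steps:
F(K) = (29 + K)/(24 + K) (F(K) = (K + 29)/(K + 24) = (29 + K)/(24 + K))
309/F(3) = 309/(((29 + 3)/(24 + 3))) = 309/((32/27)) = 309/(((1/27)*32)) = 309/(32/27) = 309*(27/32) = 8343/32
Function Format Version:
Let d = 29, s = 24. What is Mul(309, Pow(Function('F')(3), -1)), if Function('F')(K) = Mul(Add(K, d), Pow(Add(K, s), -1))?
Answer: Rational(8343, 32) ≈ 260.72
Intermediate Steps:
Function('F')(K) = Mul(Pow(Add(24, K), -1), Add(29, K)) (Function('F')(K) = Mul(Add(K, 29), Pow(Add(K, 24), -1)) = Mul(Add(29, K), Pow(Add(24, K), -1)) = Mul(Pow(Add(24, K), -1), Add(29, K)))
Mul(309, Pow(Function('F')(3), -1)) = Mul(309, Pow(Mul(Pow(Add(24, 3), -1), Add(29, 3)), -1)) = Mul(309, Pow(Mul(Pow(27, -1), 32), -1)) = Mul(309, Pow(Mul(Rational(1, 27), 32), -1)) = Mul(309, Pow(Rational(32, 27), -1)) = Mul(309, Rational(27, 32)) = Rational(8343, 32)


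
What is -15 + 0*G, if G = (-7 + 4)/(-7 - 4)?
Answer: -15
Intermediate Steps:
G = 3/11 (G = -3/(-11) = -3*(-1/11) = 3/11 ≈ 0.27273)
-15 + 0*G = -15 + 0*(3/11) = -15 + 0 = -15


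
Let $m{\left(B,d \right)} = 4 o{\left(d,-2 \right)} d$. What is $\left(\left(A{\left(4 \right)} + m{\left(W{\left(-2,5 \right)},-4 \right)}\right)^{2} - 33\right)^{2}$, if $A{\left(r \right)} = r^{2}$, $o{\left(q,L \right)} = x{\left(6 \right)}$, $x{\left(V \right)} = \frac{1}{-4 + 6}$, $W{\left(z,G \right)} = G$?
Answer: $961$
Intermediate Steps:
$x{\left(V \right)} = \frac{1}{2}$
$o{\left(q,L \right)} = \frac{1}{2}$
$m{\left(B,d \right)} = 2 d$ ($m{\left(B,d \right)} = 4 \cdot \frac{1}{2} d = 2 d$)
$\left(\left(A{\left(4 \right)} + m{\left(W{\left(-2,5 \right)},-4 \right)}\right)^{2} - 33\right)^{2} = \left(\left(4^{2} + 2 \left(-4\right)\right)^{2} - 33\right)^{2} = \left(\left(16 - 8\right)^{2} - 33\right)^{2} = \left(8^{2} - 33\right)^{2} = \left(64 - 33\right)^{2} = 31^{2} = 961$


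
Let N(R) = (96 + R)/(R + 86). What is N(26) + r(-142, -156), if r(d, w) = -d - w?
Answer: 16749/56 ≈ 299.09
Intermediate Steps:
N(R) = (96 + R)/(86 + R)
N(26) + r(-142, -156) = (96 + 26)/(86 + 26) + (-1*(-142) - 1*(-156)) = 122/112 + (142 + 156) = (1/112)*122 + 298 = 61/56 + 298 = 16749/56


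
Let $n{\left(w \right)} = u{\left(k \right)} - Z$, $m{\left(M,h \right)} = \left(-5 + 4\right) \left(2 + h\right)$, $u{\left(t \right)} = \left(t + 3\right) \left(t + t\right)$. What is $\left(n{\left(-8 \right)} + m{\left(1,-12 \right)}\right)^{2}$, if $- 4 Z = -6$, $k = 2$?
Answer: $\frac{3249}{4} \approx 812.25$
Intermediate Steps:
$u{\left(t \right)} = 2 t \left(3 + t\right)$ ($u{\left(t \right)} = \left(3 + t\right) 2 t = 2 t \left(3 + t\right)$)
$Z = \frac{3}{2}$ ($Z = \left(- \frac{1}{4}\right) \left(-6\right) = \frac{3}{2} \approx 1.5$)
$m{\left(M,h \right)} = -2 - h$ ($m{\left(M,h \right)} = - (2 + h) = -2 - h$)
$n{\left(w \right)} = \frac{37}{2}$ ($n{\left(w \right)} = 2 \cdot 2 \left(3 + 2\right) - \frac{3}{2} = 2 \cdot 2 \cdot 5 - \frac{3}{2} = 20 - \frac{3}{2} = \frac{37}{2}$)
$\left(n{\left(-8 \right)} + m{\left(1,-12 \right)}\right)^{2} = \left(\frac{37}{2} - -10\right)^{2} = \left(\frac{37}{2} + \left(-2 + 12\right)\right)^{2} = \left(\frac{37}{2} + 10\right)^{2} = \left(\frac{57}{2}\right)^{2} = \frac{3249}{4}$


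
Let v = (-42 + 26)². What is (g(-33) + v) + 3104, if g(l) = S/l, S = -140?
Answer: 111020/33 ≈ 3364.2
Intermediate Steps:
g(l) = -140/l
v = 256 (v = (-16)² = 256)
(g(-33) + v) + 3104 = (-140/(-33) + 256) + 3104 = (-140*(-1/33) + 256) + 3104 = (140/33 + 256) + 3104 = 8588/33 + 3104 = 111020/33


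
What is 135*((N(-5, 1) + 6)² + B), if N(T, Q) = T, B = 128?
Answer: 17415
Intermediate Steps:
135*((N(-5, 1) + 6)² + B) = 135*((-5 + 6)² + 128) = 135*(1² + 128) = 135*(1 + 128) = 135*129 = 17415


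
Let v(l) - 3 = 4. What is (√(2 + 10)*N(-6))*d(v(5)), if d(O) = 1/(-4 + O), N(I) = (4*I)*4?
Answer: -64*√3 ≈ -110.85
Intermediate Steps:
v(l) = 7 (v(l) = 3 + 4 = 7)
N(I) = 16*I
(√(2 + 10)*N(-6))*d(v(5)) = (√(2 + 10)*(16*(-6)))/(-4 + 7) = (√12*(-96))/3 = ((2*√3)*(-96))*(⅓) = -192*√3*(⅓) = -64*√3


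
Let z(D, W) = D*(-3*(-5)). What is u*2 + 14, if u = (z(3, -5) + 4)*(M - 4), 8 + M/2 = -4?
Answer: -2730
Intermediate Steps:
z(D, W) = 15*D (z(D, W) = D*15 = 15*D)
M = -24 (M = -16 + 2*(-4) = -16 - 8 = -24)
u = -1372 (u = (15*3 + 4)*(-24 - 4) = (45 + 4)*(-28) = 49*(-28) = -1372)
u*2 + 14 = -1372*2 + 14 = -2744 + 14 = -2730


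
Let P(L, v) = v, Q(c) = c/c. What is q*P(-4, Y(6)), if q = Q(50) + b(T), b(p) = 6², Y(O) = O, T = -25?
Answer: 222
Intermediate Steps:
b(p) = 36
Q(c) = 1
q = 37 (q = 1 + 36 = 37)
q*P(-4, Y(6)) = 37*6 = 222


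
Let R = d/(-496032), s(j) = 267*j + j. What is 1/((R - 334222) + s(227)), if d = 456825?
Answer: -165344/45202887059 ≈ -3.6578e-6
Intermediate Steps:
s(j) = 268*j
R = -152275/165344 (R = 456825/(-496032) = 456825*(-1/496032) = -152275/165344 ≈ -0.92096)
1/((R - 334222) + s(227)) = 1/((-152275/165344 - 334222) + 268*227) = 1/(-55261754643/165344 + 60836) = 1/(-45202887059/165344) = -165344/45202887059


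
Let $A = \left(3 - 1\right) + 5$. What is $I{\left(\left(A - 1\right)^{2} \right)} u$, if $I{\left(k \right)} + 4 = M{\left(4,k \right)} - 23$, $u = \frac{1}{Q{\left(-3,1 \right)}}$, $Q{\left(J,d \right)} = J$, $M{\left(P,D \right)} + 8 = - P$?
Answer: $13$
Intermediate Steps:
$A = 7$ ($A = 2 + 5 = 7$)
$M{\left(P,D \right)} = -8 - P$
$u = - \frac{1}{3}$ ($u = \frac{1}{-3} = - \frac{1}{3} \approx -0.33333$)
$I{\left(k \right)} = -39$ ($I{\left(k \right)} = -4 - 35 = -39$)
$I{\left(\left(A - 1\right)^{2} \right)} u = \left(-39\right) \left(- \frac{1}{3}\right) = 13$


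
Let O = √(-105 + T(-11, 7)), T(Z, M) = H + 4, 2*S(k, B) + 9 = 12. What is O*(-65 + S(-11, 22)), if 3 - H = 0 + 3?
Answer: -127*I*√101/2 ≈ -638.17*I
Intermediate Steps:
S(k, B) = 3/2 (S(k, B) = -9/2 + (½)*12 = -9/2 + 6 = 3/2)
H = 0 (H = 3 - (0 + 3) = 3 - 1*3 = 3 - 3 = 0)
T(Z, M) = 4 (T(Z, M) = 0 + 4 = 4)
O = I*√101 (O = √(-105 + 4) = √(-101) = I*√101 ≈ 10.05*I)
O*(-65 + S(-11, 22)) = (I*√101)*(-65 + 3/2) = (I*√101)*(-127/2) = -127*I*√101/2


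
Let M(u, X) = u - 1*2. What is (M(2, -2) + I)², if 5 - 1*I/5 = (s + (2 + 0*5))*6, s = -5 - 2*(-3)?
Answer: 4225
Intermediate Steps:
s = 1 (s = -5 + 6 = 1)
M(u, X) = -2 + u (M(u, X) = u - 2 = -2 + u)
I = -65 (I = 25 - 5*(1 + (2 + 0*5))*6 = 25 - 5*(1 + (2 + 0))*6 = 25 - 5*(1 + 2)*6 = 25 - 15*6 = 25 - 5*18 = 25 - 90 = -65)
(M(2, -2) + I)² = ((-2 + 2) - 65)² = (0 - 65)² = (-65)² = 4225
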